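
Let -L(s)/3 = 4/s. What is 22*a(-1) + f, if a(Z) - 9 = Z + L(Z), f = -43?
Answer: 397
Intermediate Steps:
L(s) = -12/s
a(Z) = 9 + Z - 12/Z (a(Z) = 9 + (Z - 12/Z) = 9 + Z - 12/Z)
22*a(-1) + f = 22*(9 - 1 - 12/(-1)) - 43 = 22*(9 - 1 - 12*(-1)) - 43 = 22*(9 - 1 + 12) - 43 = 22*20 - 43 = 440 - 43 = 397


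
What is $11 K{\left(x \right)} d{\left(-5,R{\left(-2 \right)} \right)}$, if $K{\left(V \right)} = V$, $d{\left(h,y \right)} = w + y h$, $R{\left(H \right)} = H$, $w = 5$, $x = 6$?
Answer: $990$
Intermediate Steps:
$d{\left(h,y \right)} = 5 + h y$ ($d{\left(h,y \right)} = 5 + y h = 5 + h y$)
$11 K{\left(x \right)} d{\left(-5,R{\left(-2 \right)} \right)} = 11 \cdot 6 \left(5 - -10\right) = 66 \left(5 + 10\right) = 66 \cdot 15 = 990$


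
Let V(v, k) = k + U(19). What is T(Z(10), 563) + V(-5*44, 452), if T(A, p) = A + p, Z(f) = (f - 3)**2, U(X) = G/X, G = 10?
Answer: 20226/19 ≈ 1064.5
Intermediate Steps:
U(X) = 10/X
Z(f) = (-3 + f)**2
V(v, k) = 10/19 + k (V(v, k) = k + 10/19 = 10/19 + k)
T(Z(10), 563) + V(-5*44, 452) = ((-3 + 10)**2 + 563) + (10/19 + 452) = (7**2 + 563) + 8598/19 = (49 + 563) + 8598/19 = 612 + 8598/19 = 20226/19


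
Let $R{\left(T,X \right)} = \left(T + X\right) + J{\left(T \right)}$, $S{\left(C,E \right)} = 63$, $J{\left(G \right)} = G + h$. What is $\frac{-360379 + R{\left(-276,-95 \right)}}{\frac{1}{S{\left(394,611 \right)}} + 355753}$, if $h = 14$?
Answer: $- \frac{5685939}{5603110} \approx -1.0148$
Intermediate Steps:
$J{\left(G \right)} = 14 + G$ ($J{\left(G \right)} = G + 14 = 14 + G$)
$R{\left(T,X \right)} = 14 + X + 2 T$ ($R{\left(T,X \right)} = \left(T + X\right) + \left(14 + T\right) = 14 + X + 2 T$)
$\frac{-360379 + R{\left(-276,-95 \right)}}{\frac{1}{S{\left(394,611 \right)}} + 355753} = \frac{-360379 + \left(14 - 95 + 2 \left(-276\right)\right)}{\frac{1}{63} + 355753} = \frac{-360379 - 633}{\frac{1}{63} + 355753} = \frac{-360379 - 633}{\frac{22412440}{63}} = \left(-361012\right) \frac{63}{22412440} = - \frac{5685939}{5603110}$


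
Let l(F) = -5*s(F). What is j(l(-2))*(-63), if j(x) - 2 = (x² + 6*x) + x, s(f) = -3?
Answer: -20916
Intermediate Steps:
l(F) = 15 (l(F) = -5*(-3) = 15)
j(x) = 2 + x² + 7*x (j(x) = 2 + ((x² + 6*x) + x) = 2 + (x² + 7*x) = 2 + x² + 7*x)
j(l(-2))*(-63) = (2 + 15² + 7*15)*(-63) = (2 + 225 + 105)*(-63) = 332*(-63) = -20916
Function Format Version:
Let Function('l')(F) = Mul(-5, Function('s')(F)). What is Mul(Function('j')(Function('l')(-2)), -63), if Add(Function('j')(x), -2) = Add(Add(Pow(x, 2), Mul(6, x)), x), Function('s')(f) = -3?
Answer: -20916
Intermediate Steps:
Function('l')(F) = 15 (Function('l')(F) = Mul(-5, -3) = 15)
Function('j')(x) = Add(2, Pow(x, 2), Mul(7, x)) (Function('j')(x) = Add(2, Add(Add(Pow(x, 2), Mul(6, x)), x)) = Add(2, Add(Pow(x, 2), Mul(7, x))) = Add(2, Pow(x, 2), Mul(7, x)))
Mul(Function('j')(Function('l')(-2)), -63) = Mul(Add(2, Pow(15, 2), Mul(7, 15)), -63) = Mul(Add(2, 225, 105), -63) = Mul(332, -63) = -20916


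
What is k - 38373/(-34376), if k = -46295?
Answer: -1591398547/34376 ≈ -46294.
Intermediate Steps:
k - 38373/(-34376) = -46295 - 38373/(-34376) = -46295 - 38373*(-1)/34376 = -46295 - 1*(-38373/34376) = -46295 + 38373/34376 = -1591398547/34376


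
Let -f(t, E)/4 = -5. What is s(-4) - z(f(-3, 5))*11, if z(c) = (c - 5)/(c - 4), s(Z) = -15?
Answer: -405/16 ≈ -25.313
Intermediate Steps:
f(t, E) = 20 (f(t, E) = -4*(-5) = 20)
z(c) = (-5 + c)/(-4 + c)
s(-4) - z(f(-3, 5))*11 = -15 - (-5 + 20)/(-4 + 20)*11 = -15 - 15/16*11 = -15 - (1/16)*15*11 = -15 - 15*11/16 = -15 - 1*165/16 = -15 - 165/16 = -405/16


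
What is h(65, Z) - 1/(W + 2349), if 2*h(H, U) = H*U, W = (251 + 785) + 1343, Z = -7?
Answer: -1075621/4728 ≈ -227.50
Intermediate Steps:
W = 2379 (W = 1036 + 1343 = 2379)
h(H, U) = H*U/2 (h(H, U) = (H*U)/2 = H*U/2)
h(65, Z) - 1/(W + 2349) = (1/2)*65*(-7) - 1/(2379 + 2349) = -455/2 - 1/4728 = -1075621/4728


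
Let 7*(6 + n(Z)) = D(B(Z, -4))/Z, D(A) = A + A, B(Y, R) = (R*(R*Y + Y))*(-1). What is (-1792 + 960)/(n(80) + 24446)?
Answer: -364/10691 ≈ -0.034047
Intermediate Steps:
B(Y, R) = -R*(Y + R*Y) (B(Y, R) = (R*(Y + R*Y))*(-1) = -R*(Y + R*Y))
D(A) = 2*A
n(Z) = -66/7 (n(Z) = -6 + ((2*(-1*(-4)*Z*(1 - 4)))/Z)/7 = -6 + ((2*(-1*(-4)*Z*(-3)))/Z)/7 = -6 + ((2*(-12*Z))/Z)/7 = -6 + ((-24*Z)/Z)/7 = -6 + (1/7)*(-24) = -6 - 24/7 = -66/7)
(-1792 + 960)/(n(80) + 24446) = (-1792 + 960)/(-66/7 + 24446) = -832/171056/7 = -832*7/171056 = -364/10691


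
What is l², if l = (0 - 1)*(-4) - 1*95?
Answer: 8281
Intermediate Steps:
l = -91 (l = -1*(-4) - 95 = 4 - 95 = -91)
l² = (-91)² = 8281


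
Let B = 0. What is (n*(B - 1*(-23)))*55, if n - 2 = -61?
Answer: -74635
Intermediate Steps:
n = -59 (n = 2 - 61 = -59)
(n*(B - 1*(-23)))*55 = -59*(0 - 1*(-23))*55 = -59*(0 + 23)*55 = -59*23*55 = -1357*55 = -74635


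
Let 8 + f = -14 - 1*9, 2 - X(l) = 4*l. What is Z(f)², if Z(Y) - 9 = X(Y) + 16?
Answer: 22801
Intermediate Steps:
X(l) = 2 - 4*l
f = -31 (f = -8 + (-14 - 1*9) = -8 + (-14 - 9) = -8 - 23 = -31)
Z(Y) = 27 - 4*Y (Z(Y) = 9 + ((2 - 4*Y) + 16) = 9 + (18 - 4*Y) = 27 - 4*Y)
Z(f)² = (27 - 4*(-31))² = (27 + 124)² = 151² = 22801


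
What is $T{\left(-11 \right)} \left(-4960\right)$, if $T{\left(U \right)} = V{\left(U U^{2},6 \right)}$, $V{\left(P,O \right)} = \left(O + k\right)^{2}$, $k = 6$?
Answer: $-714240$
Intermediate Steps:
$V{\left(P,O \right)} = \left(6 + O\right)^{2}$ ($V{\left(P,O \right)} = \left(O + 6\right)^{2} = \left(6 + O\right)^{2}$)
$T{\left(U \right)} = 144$ ($T{\left(U \right)} = \left(6 + 6\right)^{2} = 12^{2} = 144$)
$T{\left(-11 \right)} \left(-4960\right) = 144 \left(-4960\right) = -714240$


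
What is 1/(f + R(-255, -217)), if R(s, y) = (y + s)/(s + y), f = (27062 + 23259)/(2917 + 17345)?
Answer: 20262/70583 ≈ 0.28707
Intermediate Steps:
f = 50321/20262 ≈ 2.4835
R(s, y) = 1 (R(s, y) = (s + y)/(s + y) = 1)
1/(f + R(-255, -217)) = 1/(50321/20262 + 1) = 1/(70583/20262) = 20262/70583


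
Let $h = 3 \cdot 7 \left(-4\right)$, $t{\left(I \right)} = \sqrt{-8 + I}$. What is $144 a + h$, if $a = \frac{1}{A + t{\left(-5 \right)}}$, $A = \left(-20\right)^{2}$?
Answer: $\frac{12 \left(- 7 \sqrt{13} + 2788 i\right)}{\sqrt{13} - 400 i} \approx -83.64 - 0.0032447 i$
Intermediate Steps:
$A = 400$
$a = \frac{1}{400 + i \sqrt{13}}$ ($a = \frac{1}{400 + \sqrt{-8 - 5}} = \frac{1}{400 + \sqrt{-13}} = \frac{1}{400 + i \sqrt{13}} \approx 0.0024998 - 2.253 \cdot 10^{-5} i$)
$h = -84$ ($h = 21 \left(-4\right) = -84$)
$144 a + h = 144 \left(\frac{400}{160013} - \frac{i \sqrt{13}}{160013}\right) - 84 = \left(\frac{57600}{160013} - \frac{144 i \sqrt{13}}{160013}\right) - 84 = - \frac{13383492}{160013} - \frac{144 i \sqrt{13}}{160013}$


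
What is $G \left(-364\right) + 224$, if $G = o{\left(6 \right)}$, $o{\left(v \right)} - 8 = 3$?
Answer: $-3780$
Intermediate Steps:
$o{\left(v \right)} = 11$ ($o{\left(v \right)} = 8 + 3 = 11$)
$G = 11$
$G \left(-364\right) + 224 = 11 \left(-364\right) + 224 = -4004 + 224 = -3780$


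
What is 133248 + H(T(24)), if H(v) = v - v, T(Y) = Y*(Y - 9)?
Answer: 133248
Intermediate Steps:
T(Y) = Y*(-9 + Y)
H(v) = 0
133248 + H(T(24)) = 133248 + 0 = 133248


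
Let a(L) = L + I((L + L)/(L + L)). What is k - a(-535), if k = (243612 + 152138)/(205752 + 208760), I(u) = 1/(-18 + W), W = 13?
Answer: 555606431/1036280 ≈ 536.15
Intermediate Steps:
I(u) = -⅕ (I(u) = 1/(-18 + 13) = 1/(-5) = -⅕)
a(L) = -⅕ + L (a(L) = L - ⅕ = -⅕ + L)
k = 197875/207256 (k = 395750/414512 = 395750*(1/414512) = 197875/207256 ≈ 0.95474)
k - a(-535) = 197875/207256 - (-⅕ - 535) = 197875/207256 - 1*(-2676/5) = 197875/207256 + 2676/5 = 555606431/1036280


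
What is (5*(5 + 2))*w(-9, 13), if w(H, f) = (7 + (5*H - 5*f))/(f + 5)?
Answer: -3605/18 ≈ -200.28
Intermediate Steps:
w(H, f) = (7 - 5*f + 5*H)/(5 + f) (w(H, f) = (7 + (-5*f + 5*H))/(5 + f) = (7 - 5*f + 5*H)/(5 + f))
(5*(5 + 2))*w(-9, 13) = (5*(5 + 2))*((7 - 5*13 + 5*(-9))/(5 + 13)) = (5*7)*((7 - 65 - 45)/18) = 35*((1/18)*(-103)) = 35*(-103/18) = -3605/18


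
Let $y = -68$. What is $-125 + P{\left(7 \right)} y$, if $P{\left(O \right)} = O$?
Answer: $-601$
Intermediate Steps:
$-125 + P{\left(7 \right)} y = -125 + 7 \left(-68\right) = -125 - 476 = -601$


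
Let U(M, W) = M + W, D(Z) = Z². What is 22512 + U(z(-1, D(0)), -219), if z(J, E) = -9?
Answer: 22284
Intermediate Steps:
22512 + U(z(-1, D(0)), -219) = 22512 + (-9 - 219) = 22512 - 228 = 22284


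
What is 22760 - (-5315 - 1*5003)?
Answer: 33078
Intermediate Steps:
22760 - (-5315 - 1*5003) = 22760 - (-5315 - 5003) = 22760 - 1*(-10318) = 22760 + 10318 = 33078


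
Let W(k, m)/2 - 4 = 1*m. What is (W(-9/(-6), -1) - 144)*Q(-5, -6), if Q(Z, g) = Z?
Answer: 690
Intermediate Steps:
W(k, m) = 8 + 2*m (W(k, m) = 8 + 2*(1*m) = 8 + 2*m)
(W(-9/(-6), -1) - 144)*Q(-5, -6) = ((8 + 2*(-1)) - 144)*(-5) = ((8 - 2) - 144)*(-5) = (6 - 144)*(-5) = -138*(-5) = 690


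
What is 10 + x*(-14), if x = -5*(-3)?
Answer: -200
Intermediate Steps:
x = 15
10 + x*(-14) = 10 + 15*(-14) = 10 - 210 = -200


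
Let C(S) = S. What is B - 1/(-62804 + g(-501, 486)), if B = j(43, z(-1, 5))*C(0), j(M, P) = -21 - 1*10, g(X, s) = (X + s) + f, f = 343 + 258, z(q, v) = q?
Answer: 1/62218 ≈ 1.6073e-5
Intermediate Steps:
f = 601
g(X, s) = 601 + X + s (g(X, s) = (X + s) + 601 = 601 + X + s)
j(M, P) = -31 (j(M, P) = -21 - 10 = -31)
B = 0 (B = -31*0 = 0)
B - 1/(-62804 + g(-501, 486)) = 0 - 1/(-62804 + (601 - 501 + 486)) = 0 - 1/(-62804 + 586) = 0 - 1/(-62218) = 0 - 1*(-1/62218) = 0 + 1/62218 = 1/62218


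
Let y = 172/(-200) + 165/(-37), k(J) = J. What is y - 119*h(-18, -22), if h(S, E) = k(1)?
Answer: -229991/1850 ≈ -124.32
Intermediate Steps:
h(S, E) = 1
y = -9841/1850 (y = 172*(-1/200) + 165*(-1/37) = -43/50 - 165/37 = -9841/1850 ≈ -5.3195)
y - 119*h(-18, -22) = -9841/1850 - 119*1 = -9841/1850 - 119 = -229991/1850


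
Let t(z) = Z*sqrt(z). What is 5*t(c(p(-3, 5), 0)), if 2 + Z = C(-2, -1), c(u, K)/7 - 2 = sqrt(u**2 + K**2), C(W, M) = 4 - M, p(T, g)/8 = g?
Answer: 105*sqrt(6) ≈ 257.20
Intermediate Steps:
p(T, g) = 8*g
c(u, K) = 14 + 7*sqrt(K**2 + u**2) (c(u, K) = 14 + 7*sqrt(u**2 + K**2) = 14 + 7*sqrt(K**2 + u**2))
Z = 3 (Z = -2 + (4 - 1*(-1)) = -2 + (4 + 1) = -2 + 5 = 3)
t(z) = 3*sqrt(z)
5*t(c(p(-3, 5), 0)) = 5*(3*sqrt(14 + 7*sqrt(0**2 + (8*5)**2))) = 5*(3*sqrt(14 + 7*sqrt(0 + 40**2))) = 5*(3*sqrt(14 + 7*sqrt(0 + 1600))) = 5*(3*sqrt(14 + 7*sqrt(1600))) = 5*(3*sqrt(14 + 7*40)) = 5*(3*sqrt(14 + 280)) = 5*(3*sqrt(294)) = 5*(3*(7*sqrt(6))) = 5*(21*sqrt(6)) = 105*sqrt(6)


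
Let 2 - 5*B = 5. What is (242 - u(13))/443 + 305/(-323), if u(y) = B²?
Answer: -1426632/3577225 ≈ -0.39881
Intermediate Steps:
B = -⅗ (B = ⅖ - ⅕*5 = ⅖ - 1 = -⅗ ≈ -0.60000)
u(y) = 9/25 (u(y) = (-⅗)² = 9/25)
(242 - u(13))/443 + 305/(-323) = (242 - 1*9/25)/443 + 305/(-323) = (242 - 9/25)*(1/443) + 305*(-1/323) = (6041/25)*(1/443) - 305/323 = 6041/11075 - 305/323 = -1426632/3577225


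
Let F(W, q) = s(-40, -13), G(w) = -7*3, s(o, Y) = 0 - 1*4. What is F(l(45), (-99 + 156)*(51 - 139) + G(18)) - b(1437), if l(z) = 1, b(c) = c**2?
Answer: -2064973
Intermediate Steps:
s(o, Y) = -4 (s(o, Y) = 0 - 4 = -4)
G(w) = -21
F(W, q) = -4
F(l(45), (-99 + 156)*(51 - 139) + G(18)) - b(1437) = -4 - 1*1437**2 = -4 - 1*2064969 = -4 - 2064969 = -2064973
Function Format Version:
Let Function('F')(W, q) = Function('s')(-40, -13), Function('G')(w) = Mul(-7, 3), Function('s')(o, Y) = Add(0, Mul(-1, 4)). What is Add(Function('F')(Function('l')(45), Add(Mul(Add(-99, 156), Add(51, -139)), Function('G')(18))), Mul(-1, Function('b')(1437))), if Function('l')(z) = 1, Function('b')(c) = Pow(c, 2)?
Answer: -2064973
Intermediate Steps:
Function('s')(o, Y) = -4 (Function('s')(o, Y) = Add(0, -4) = -4)
Function('G')(w) = -21
Function('F')(W, q) = -4
Add(Function('F')(Function('l')(45), Add(Mul(Add(-99, 156), Add(51, -139)), Function('G')(18))), Mul(-1, Function('b')(1437))) = Add(-4, Mul(-1, Pow(1437, 2))) = Add(-4, Mul(-1, 2064969)) = Add(-4, -2064969) = -2064973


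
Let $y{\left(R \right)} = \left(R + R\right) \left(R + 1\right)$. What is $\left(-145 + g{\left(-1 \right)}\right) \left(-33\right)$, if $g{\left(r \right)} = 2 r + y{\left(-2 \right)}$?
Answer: $4719$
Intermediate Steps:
$y{\left(R \right)} = 2 R \left(1 + R\right)$
$g{\left(r \right)} = 4 + 2 r$ ($g{\left(r \right)} = 2 r + 2 \left(-2\right) \left(1 - 2\right) = 2 r + 2 \left(-2\right) \left(-1\right) = 2 r + 4 = 4 + 2 r$)
$\left(-145 + g{\left(-1 \right)}\right) \left(-33\right) = \left(-145 + \left(4 + 2 \left(-1\right)\right)\right) \left(-33\right) = \left(-145 + \left(4 - 2\right)\right) \left(-33\right) = \left(-145 + 2\right) \left(-33\right) = \left(-143\right) \left(-33\right) = 4719$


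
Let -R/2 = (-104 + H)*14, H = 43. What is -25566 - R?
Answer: -27274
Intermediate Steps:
R = 1708 (R = -2*(-104 + 43)*14 = -(-122)*14 = -2*(-854) = 1708)
-25566 - R = -25566 - 1*1708 = -25566 - 1708 = -27274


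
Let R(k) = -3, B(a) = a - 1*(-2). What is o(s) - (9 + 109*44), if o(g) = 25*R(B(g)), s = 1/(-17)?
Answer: -4880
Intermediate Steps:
B(a) = 2 + a (B(a) = a + 2 = 2 + a)
s = -1/17 ≈ -0.058824
o(g) = -75 (o(g) = 25*(-3) = -75)
o(s) - (9 + 109*44) = -75 - (9 + 109*44) = -75 - (9 + 4796) = -75 - 1*4805 = -75 - 4805 = -4880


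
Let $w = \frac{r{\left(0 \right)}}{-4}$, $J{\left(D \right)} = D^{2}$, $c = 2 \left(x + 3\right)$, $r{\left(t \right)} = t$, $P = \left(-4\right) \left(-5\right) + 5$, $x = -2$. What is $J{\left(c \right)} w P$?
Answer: $0$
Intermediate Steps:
$P = 25$ ($P = 20 + 5 = 25$)
$c = 2$ ($c = 2 \left(-2 + 3\right) = 2 \cdot 1 = 2$)
$w = 0$ ($w = \frac{0}{-4} = 0 \left(- \frac{1}{4}\right) = 0$)
$J{\left(c \right)} w P = 2^{2} \cdot 0 \cdot 25 = 4 \cdot 0 \cdot 25 = 0 \cdot 25 = 0$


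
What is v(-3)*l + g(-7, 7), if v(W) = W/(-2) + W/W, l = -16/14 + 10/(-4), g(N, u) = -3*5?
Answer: -675/28 ≈ -24.107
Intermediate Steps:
g(N, u) = -15
l = -51/14 (l = -16*1/14 + 10*(-1/4) = -8/7 - 5/2 = -51/14 ≈ -3.6429)
v(W) = 1 - W/2 (v(W) = W*(-1/2) + 1 = -W/2 + 1 = 1 - W/2)
v(-3)*l + g(-7, 7) = (1 - 1/2*(-3))*(-51/14) - 15 = (1 + 3/2)*(-51/14) - 15 = (5/2)*(-51/14) - 15 = -255/28 - 15 = -675/28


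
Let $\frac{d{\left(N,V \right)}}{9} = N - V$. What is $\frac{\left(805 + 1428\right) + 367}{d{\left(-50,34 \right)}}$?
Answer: $- \frac{650}{189} \approx -3.4392$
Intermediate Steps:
$d{\left(N,V \right)} = - 9 V + 9 N$ ($d{\left(N,V \right)} = 9 \left(N - V\right) = - 9 V + 9 N$)
$\frac{\left(805 + 1428\right) + 367}{d{\left(-50,34 \right)}} = \frac{\left(805 + 1428\right) + 367}{\left(-9\right) 34 + 9 \left(-50\right)} = \frac{2233 + 367}{-306 - 450} = \frac{2600}{-756} = 2600 \left(- \frac{1}{756}\right) = - \frac{650}{189}$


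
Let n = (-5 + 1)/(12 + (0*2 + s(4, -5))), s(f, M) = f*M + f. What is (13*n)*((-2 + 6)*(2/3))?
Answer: 104/3 ≈ 34.667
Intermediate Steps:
s(f, M) = f + M*f (s(f, M) = M*f + f = f + M*f)
n = 1 (n = (-5 + 1)/(12 + (0*2 + 4*(1 - 5))) = -4/(12 + (0 + 4*(-4))) = -4/(12 + (0 - 16)) = -4/(12 - 16) = -4/(-4) = -4*(-1/4) = 1)
(13*n)*((-2 + 6)*(2/3)) = (13*1)*((-2 + 6)*(2/3)) = 13*(4*(2*(1/3))) = 13*(4*(2/3)) = 13*(8/3) = 104/3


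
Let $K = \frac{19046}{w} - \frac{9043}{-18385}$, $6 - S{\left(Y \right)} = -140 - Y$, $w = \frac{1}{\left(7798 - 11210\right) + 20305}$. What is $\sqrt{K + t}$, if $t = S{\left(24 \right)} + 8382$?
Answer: $\frac{\sqrt{108755035521637305}}{18385} \approx 17937.0$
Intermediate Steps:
$w = \frac{1}{16893}$ ($w = \frac{1}{-3412 + 20305} = \frac{1}{16893} \approx 5.9196 \cdot 10^{-5}$)
$S{\left(Y \right)} = 146 + Y$ ($S{\left(Y \right)} = 6 - \left(-140 - Y\right) = 6 + \left(140 + Y\right) = 146 + Y$)
$K = \frac{5915264883073}{18385}$ ($K = 19046 \frac{1}{\frac{1}{16893}} - \frac{9043}{-18385} = 19046 \cdot 16893 - - \frac{9043}{18385} = 321744078 + \frac{9043}{18385} = \frac{5915264883073}{18385} \approx 3.2174 \cdot 10^{8}$)
$t = 8552$ ($t = \left(146 + 24\right) + 8382 = 170 + 8382 = 8552$)
$\sqrt{K + t} = \sqrt{\frac{5915264883073}{18385} + 8552} = \sqrt{\frac{5915422111593}{18385}} = \frac{\sqrt{108755035521637305}}{18385}$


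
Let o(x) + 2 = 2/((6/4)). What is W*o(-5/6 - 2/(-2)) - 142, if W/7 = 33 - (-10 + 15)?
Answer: -818/3 ≈ -272.67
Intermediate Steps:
o(x) = -⅔ (o(x) = -2 + 2/((6/4)) = -2 + 2/((6*(¼))) = -2 + 2/(3/2) = -2 + 2*(⅔) = -2 + 4/3 = -⅔)
W = 196 (W = 7*(33 - (-10 + 15)) = 7*(33 - 1*5) = 7*(33 - 5) = 7*28 = 196)
W*o(-5/6 - 2/(-2)) - 142 = 196*(-⅔) - 142 = -392/3 - 142 = -818/3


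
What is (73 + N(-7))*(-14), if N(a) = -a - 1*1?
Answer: -1106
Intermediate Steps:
N(a) = -1 - a (N(a) = -a - 1 = -1 - a)
(73 + N(-7))*(-14) = (73 + (-1 - 1*(-7)))*(-14) = (73 + (-1 + 7))*(-14) = (73 + 6)*(-14) = 79*(-14) = -1106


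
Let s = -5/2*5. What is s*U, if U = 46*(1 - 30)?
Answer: 16675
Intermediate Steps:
U = -1334 (U = 46*(-29) = -1334)
s = -25/2 (s = -5*½*5 = -5/2*5 = -25/2 ≈ -12.500)
s*U = -25/2*(-1334) = 16675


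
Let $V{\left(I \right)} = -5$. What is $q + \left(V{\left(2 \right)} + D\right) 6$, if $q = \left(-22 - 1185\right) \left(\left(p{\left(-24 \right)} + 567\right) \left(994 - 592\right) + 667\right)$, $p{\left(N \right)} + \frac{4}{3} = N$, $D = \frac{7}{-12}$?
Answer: $- \frac{527258705}{2} \approx -2.6363 \cdot 10^{8}$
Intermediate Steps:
$D = - \frac{7}{12}$ ($D = 7 \left(- \frac{1}{12}\right) = - \frac{7}{12} \approx -0.58333$)
$p{\left(N \right)} = - \frac{4}{3} + N$
$q = -263629319$ ($q = \left(-22 - 1185\right) \left(\left(\left(- \frac{4}{3} - 24\right) + 567\right) \left(994 - 592\right) + 667\right) = - 1207 \left(\left(- \frac{76}{3} + 567\right) 402 + 667\right) = - 1207 \left(\frac{1625}{3} \cdot 402 + 667\right) = - 1207 \left(217750 + 667\right) = \left(-1207\right) 218417 = -263629319$)
$q + \left(V{\left(2 \right)} + D\right) 6 = -263629319 + \left(-5 - \frac{7}{12}\right) 6 = -263629319 - \frac{67}{2} = - \frac{527258705}{2}$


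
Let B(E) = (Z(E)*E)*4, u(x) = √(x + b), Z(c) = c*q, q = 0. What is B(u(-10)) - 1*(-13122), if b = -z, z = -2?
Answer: 13122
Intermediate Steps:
b = 2 (b = -1*(-2) = 2)
Z(c) = 0 (Z(c) = c*0 = 0)
u(x) = √(2 + x) (u(x) = √(x + 2) = √(2 + x))
B(E) = 0 (B(E) = (0*E)*4 = 0*4 = 0)
B(u(-10)) - 1*(-13122) = 0 - 1*(-13122) = 0 + 13122 = 13122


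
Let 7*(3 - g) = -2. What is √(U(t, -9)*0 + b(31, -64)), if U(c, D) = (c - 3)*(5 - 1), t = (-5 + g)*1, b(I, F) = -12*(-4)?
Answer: 4*√3 ≈ 6.9282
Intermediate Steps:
g = 23/7 (g = 3 - ⅐*(-2) = 3 + 2/7 = 23/7 ≈ 3.2857)
b(I, F) = 48
t = -12/7 (t = (-5 + 23/7)*1 = -12/7*1 = -12/7 ≈ -1.7143)
U(c, D) = -12 + 4*c (U(c, D) = (-3 + c)*4 = -12 + 4*c)
√(U(t, -9)*0 + b(31, -64)) = √((-12 + 4*(-12/7))*0 + 48) = √((-12 - 48/7)*0 + 48) = √(-132/7*0 + 48) = √(0 + 48) = √48 = 4*√3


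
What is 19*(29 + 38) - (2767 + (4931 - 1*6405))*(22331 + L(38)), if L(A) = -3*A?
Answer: -28725308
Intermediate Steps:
19*(29 + 38) - (2767 + (4931 - 1*6405))*(22331 + L(38)) = 19*(29 + 38) - (2767 + (4931 - 1*6405))*(22331 - 3*38) = 19*67 - (2767 + (4931 - 6405))*(22331 - 114) = 1273 - (2767 - 1474)*22217 = 1273 - 1293*22217 = 1273 - 1*28726581 = 1273 - 28726581 = -28725308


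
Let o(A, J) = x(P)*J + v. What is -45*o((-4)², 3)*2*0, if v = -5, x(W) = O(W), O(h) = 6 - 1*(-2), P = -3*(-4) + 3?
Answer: 0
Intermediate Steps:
P = 15 (P = 12 + 3 = 15)
O(h) = 8 (O(h) = 6 + 2 = 8)
x(W) = 8
o(A, J) = -5 + 8*J (o(A, J) = 8*J - 5 = -5 + 8*J)
-45*o((-4)², 3)*2*0 = -45*(-5 + 8*3)*2*0 = -45*(-5 + 24)*2*0 = -855*2*0 = -45*38*0 = -1710*0 = 0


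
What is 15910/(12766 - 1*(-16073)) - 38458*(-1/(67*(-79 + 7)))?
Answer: -2568011/346068 ≈ -7.4205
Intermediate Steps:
15910/(12766 - 1*(-16073)) - 38458*(-1/(67*(-79 + 7))) = 15910/(12766 + 16073) - 38458/((-67*(-72))) = 15910/28839 - 38458/4824 = 15910*(1/28839) - 38458*1/4824 = 15910/28839 - 287/36 = -2568011/346068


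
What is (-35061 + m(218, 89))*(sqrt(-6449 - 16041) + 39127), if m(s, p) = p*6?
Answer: -1350937929 - 34527*I*sqrt(22490) ≈ -1.3509e+9 - 5.1779e+6*I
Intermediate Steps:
m(s, p) = 6*p
(-35061 + m(218, 89))*(sqrt(-6449 - 16041) + 39127) = (-35061 + 6*89)*(sqrt(-6449 - 16041) + 39127) = (-35061 + 534)*(sqrt(-22490) + 39127) = -34527*(I*sqrt(22490) + 39127) = -34527*(39127 + I*sqrt(22490)) = -1350937929 - 34527*I*sqrt(22490)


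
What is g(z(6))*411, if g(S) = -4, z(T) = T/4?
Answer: -1644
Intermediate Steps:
z(T) = T/4 (z(T) = T*(¼) = T/4)
g(z(6))*411 = -4*411 = -1644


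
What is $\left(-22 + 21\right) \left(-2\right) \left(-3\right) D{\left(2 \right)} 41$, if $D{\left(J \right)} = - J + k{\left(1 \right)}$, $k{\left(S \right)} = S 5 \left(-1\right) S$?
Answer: $1722$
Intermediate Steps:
$k{\left(S \right)} = - 5 S^{2}$ ($k{\left(S \right)} = S \left(-5\right) S = - 5 S S = - 5 S^{2}$)
$D{\left(J \right)} = -5 - J$ ($D{\left(J \right)} = - J - 5 \cdot 1^{2} = - J - 5 = -5 - J$)
$\left(-22 + 21\right) \left(-2\right) \left(-3\right) D{\left(2 \right)} 41 = \left(-22 + 21\right) \left(-2\right) \left(-3\right) \left(-5 - 2\right) 41 = - 6 \left(-5 - 2\right) 41 = - 6 \left(-7\right) 41 = \left(-1\right) \left(-42\right) 41 = 42 \cdot 41 = 1722$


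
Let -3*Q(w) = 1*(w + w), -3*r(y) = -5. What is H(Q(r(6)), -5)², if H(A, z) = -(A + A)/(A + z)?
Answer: 16/121 ≈ 0.13223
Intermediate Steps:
r(y) = 5/3 (r(y) = -⅓*(-5) = 5/3)
Q(w) = -2*w/3 (Q(w) = -(w + w)/3 = -2*w/3)
H(A, z) = -2*A/(A + z)
H(Q(r(6)), -5)² = (-2*(-⅔*5/3)/(-⅔*5/3 - 5))² = (-2*(-10/9)/(-10/9 - 5))² = (-2*(-10/9)/(-55/9))² = (-2*(-10/9)*(-9/55))² = (-4/11)² = 16/121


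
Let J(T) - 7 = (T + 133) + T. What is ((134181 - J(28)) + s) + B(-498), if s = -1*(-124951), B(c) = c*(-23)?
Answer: 270390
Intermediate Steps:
B(c) = -23*c
s = 124951
J(T) = 140 + 2*T (J(T) = 7 + ((T + 133) + T) = 7 + ((133 + T) + T) = 7 + (133 + 2*T) = 140 + 2*T)
((134181 - J(28)) + s) + B(-498) = ((134181 - (140 + 2*28)) + 124951) - 23*(-498) = ((134181 - (140 + 56)) + 124951) + 11454 = ((134181 - 1*196) + 124951) + 11454 = ((134181 - 196) + 124951) + 11454 = (133985 + 124951) + 11454 = 258936 + 11454 = 270390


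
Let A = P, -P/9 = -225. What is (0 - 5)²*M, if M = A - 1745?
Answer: 7000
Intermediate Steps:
P = 2025 (P = -9*(-225) = 2025)
A = 2025
M = 280 (M = 2025 - 1745 = 280)
(0 - 5)²*M = (0 - 5)²*280 = (-5)²*280 = 25*280 = 7000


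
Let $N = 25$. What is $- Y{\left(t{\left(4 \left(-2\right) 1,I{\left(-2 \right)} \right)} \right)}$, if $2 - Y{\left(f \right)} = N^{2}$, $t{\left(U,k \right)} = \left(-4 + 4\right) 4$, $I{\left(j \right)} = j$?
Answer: $623$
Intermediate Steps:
$t{\left(U,k \right)} = 0$ ($t{\left(U,k \right)} = 0 \cdot 4 = 0$)
$Y{\left(f \right)} = -623$ ($Y{\left(f \right)} = 2 - 25^{2} = 2 - 625 = -623$)
$- Y{\left(t{\left(4 \left(-2\right) 1,I{\left(-2 \right)} \right)} \right)} = \left(-1\right) \left(-623\right) = 623$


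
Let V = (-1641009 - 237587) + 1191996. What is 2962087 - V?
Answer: 3648687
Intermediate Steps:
V = -686600 (V = -1878596 + 1191996 = -686600)
2962087 - V = 2962087 - 1*(-686600) = 2962087 + 686600 = 3648687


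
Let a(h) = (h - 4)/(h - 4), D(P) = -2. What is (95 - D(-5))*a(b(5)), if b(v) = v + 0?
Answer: 97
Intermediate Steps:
b(v) = v
a(h) = 1 (a(h) = (-4 + h)/(-4 + h) = 1)
(95 - D(-5))*a(b(5)) = (95 - 1*(-2))*1 = (95 + 2)*1 = 97*1 = 97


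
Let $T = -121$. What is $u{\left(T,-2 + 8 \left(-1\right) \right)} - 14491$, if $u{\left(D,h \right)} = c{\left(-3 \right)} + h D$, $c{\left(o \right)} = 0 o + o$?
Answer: $-13284$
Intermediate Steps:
$c{\left(o \right)} = o$ ($c{\left(o \right)} = 0 + o = o$)
$u{\left(D,h \right)} = -3 + D h$ ($u{\left(D,h \right)} = -3 + h D = -3 + D h$)
$u{\left(T,-2 + 8 \left(-1\right) \right)} - 14491 = \left(-3 - 121 \left(-2 + 8 \left(-1\right)\right)\right) - 14491 = \left(-3 - 121 \left(-2 - 8\right)\right) - 14491 = \left(-3 - -1210\right) - 14491 = \left(-3 + 1210\right) - 14491 = 1207 - 14491 = -13284$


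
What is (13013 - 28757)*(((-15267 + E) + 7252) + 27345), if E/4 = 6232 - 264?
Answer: -680172288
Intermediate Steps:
E = 23872 (E = 4*(6232 - 264) = 4*5968 = 23872)
(13013 - 28757)*(((-15267 + E) + 7252) + 27345) = (13013 - 28757)*(((-15267 + 23872) + 7252) + 27345) = -15744*((8605 + 7252) + 27345) = -15744*(15857 + 27345) = -15744*43202 = -680172288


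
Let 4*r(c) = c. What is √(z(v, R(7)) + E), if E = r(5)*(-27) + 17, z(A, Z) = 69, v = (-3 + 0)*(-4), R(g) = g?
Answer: √209/2 ≈ 7.2284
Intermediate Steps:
v = 12 (v = -3*(-4) = 12)
r(c) = c/4
E = -67/4 (E = ((¼)*5)*(-27) + 17 = (5/4)*(-27) + 17 = -135/4 + 17 = -67/4 ≈ -16.750)
√(z(v, R(7)) + E) = √(69 - 67/4) = √(209/4) = √209/2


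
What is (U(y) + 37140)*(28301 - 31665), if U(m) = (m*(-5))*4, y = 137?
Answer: -115721600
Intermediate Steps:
U(m) = -20*m (U(m) = -5*m*4 = -20*m)
(U(y) + 37140)*(28301 - 31665) = (-20*137 + 37140)*(28301 - 31665) = (-2740 + 37140)*(-3364) = 34400*(-3364) = -115721600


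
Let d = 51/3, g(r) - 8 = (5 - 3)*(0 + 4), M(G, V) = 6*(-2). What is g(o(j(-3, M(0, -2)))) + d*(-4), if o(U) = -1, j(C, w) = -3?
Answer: -52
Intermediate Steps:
M(G, V) = -12
g(r) = 16 (g(r) = 8 + (5 - 3)*(0 + 4) = 8 + 2*4 = 8 + 8 = 16)
d = 17 (d = 51*(⅓) = 17)
g(o(j(-3, M(0, -2)))) + d*(-4) = 16 + 17*(-4) = 16 - 68 = -52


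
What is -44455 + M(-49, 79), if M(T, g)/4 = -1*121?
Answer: -44939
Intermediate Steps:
M(T, g) = -484 (M(T, g) = 4*(-1*121) = 4*(-121) = -484)
-44455 + M(-49, 79) = -44455 - 484 = -44939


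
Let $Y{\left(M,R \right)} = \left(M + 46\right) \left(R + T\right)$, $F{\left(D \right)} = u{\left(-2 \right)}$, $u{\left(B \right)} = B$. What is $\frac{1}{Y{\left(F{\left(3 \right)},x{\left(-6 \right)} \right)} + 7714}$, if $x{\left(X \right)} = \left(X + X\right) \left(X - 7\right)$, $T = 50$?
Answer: $\frac{1}{16778} \approx 5.9602 \cdot 10^{-5}$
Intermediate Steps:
$F{\left(D \right)} = -2$
$x{\left(X \right)} = 2 X \left(-7 + X\right)$
$Y{\left(M,R \right)} = \left(46 + M\right) \left(50 + R\right)$ ($Y{\left(M,R \right)} = \left(M + 46\right) \left(R + 50\right) = \left(46 + M\right) \left(50 + R\right)$)
$\frac{1}{Y{\left(F{\left(3 \right)},x{\left(-6 \right)} \right)} + 7714} = \frac{1}{\left(2300 + 46 \cdot 2 \left(-6\right) \left(-7 - 6\right) + 50 \left(-2\right) - 2 \cdot 2 \left(-6\right) \left(-7 - 6\right)\right) + 7714} = \frac{1}{\left(2300 + 46 \cdot 2 \left(-6\right) \left(-13\right) - 100 - 2 \cdot 2 \left(-6\right) \left(-13\right)\right) + 7714} = \frac{1}{\left(2300 + 46 \cdot 156 - 100 - 312\right) + 7714} = \frac{1}{\left(2300 + 7176 - 100 - 312\right) + 7714} = \frac{1}{9064 + 7714} = \frac{1}{16778}$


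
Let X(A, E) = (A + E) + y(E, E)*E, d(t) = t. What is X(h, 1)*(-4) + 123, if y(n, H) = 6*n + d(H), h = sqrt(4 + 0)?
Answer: 83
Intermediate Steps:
h = 2 (h = sqrt(4) = 2)
y(n, H) = H + 6*n (y(n, H) = 6*n + H = H + 6*n)
X(A, E) = A + E + 7*E**2 (X(A, E) = (A + E) + (E + 6*E)*E = (A + E) + (7*E)*E = (A + E) + 7*E**2 = A + E + 7*E**2)
X(h, 1)*(-4) + 123 = (2 + 1 + 7*1**2)*(-4) + 123 = (2 + 1 + 7*1)*(-4) + 123 = (2 + 1 + 7)*(-4) + 123 = 10*(-4) + 123 = -40 + 123 = 83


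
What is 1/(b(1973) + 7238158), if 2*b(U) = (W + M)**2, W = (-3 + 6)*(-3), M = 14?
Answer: 2/14476341 ≈ 1.3816e-7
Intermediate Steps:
W = -9 (W = 3*(-3) = -9)
b(U) = 25/2 (b(U) = (-9 + 14)**2/2 = (1/2)*5**2 = (1/2)*25 = 25/2)
1/(b(1973) + 7238158) = 1/(25/2 + 7238158) = 1/(14476341/2) = 2/14476341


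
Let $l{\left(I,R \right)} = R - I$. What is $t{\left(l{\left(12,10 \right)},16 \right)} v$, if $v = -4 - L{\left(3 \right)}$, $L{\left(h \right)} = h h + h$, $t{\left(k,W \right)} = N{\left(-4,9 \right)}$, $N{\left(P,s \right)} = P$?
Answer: $64$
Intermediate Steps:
$t{\left(k,W \right)} = -4$
$L{\left(h \right)} = h + h^{2}$ ($L{\left(h \right)} = h^{2} + h = h + h^{2}$)
$v = -16$ ($v = -4 - 3 \left(1 + 3\right) = -4 - 3 \cdot 4 = -4 - 12 = -16$)
$t{\left(l{\left(12,10 \right)},16 \right)} v = \left(-4\right) \left(-16\right) = 64$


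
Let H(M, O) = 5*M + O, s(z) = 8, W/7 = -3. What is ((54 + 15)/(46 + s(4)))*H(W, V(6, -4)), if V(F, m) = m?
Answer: -2507/18 ≈ -139.28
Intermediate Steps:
W = -21 (W = 7*(-3) = -21)
H(M, O) = O + 5*M
((54 + 15)/(46 + s(4)))*H(W, V(6, -4)) = ((54 + 15)/(46 + 8))*(-4 + 5*(-21)) = (69/54)*(-4 - 105) = (69*(1/54))*(-109) = (23/18)*(-109) = -2507/18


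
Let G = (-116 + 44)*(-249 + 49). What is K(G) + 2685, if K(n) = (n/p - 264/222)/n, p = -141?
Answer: 16809129083/6260400 ≈ 2685.0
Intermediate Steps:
G = 14400 (G = -72*(-200) = 14400)
K(n) = (-44/37 - n/141)/n (K(n) = (n/(-141) - 264/222)/n = (n*(-1/141) - 264*1/222)/n = (-n/141 - 44/37)/n = (-44/37 - n/141)/n)
K(G) + 2685 = (1/5217)*(-6204 - 37*14400)/14400 + 2685 = (1/5217)*(1/14400)*(-6204 - 532800) + 2685 = (1/5217)*(1/14400)*(-539004) + 2685 = -44917/6260400 + 2685 = 16809129083/6260400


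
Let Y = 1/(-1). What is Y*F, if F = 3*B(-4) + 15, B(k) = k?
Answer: -3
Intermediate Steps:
Y = -1
F = 3 (F = 3*(-4) + 15 = -12 + 15 = 3)
Y*F = -1*3 = -3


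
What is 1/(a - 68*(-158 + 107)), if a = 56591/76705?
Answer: 76705/266069531 ≈ 0.00028829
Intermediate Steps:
a = 56591/76705 (a = 56591*(1/76705) = 56591/76705 ≈ 0.73777)
1/(a - 68*(-158 + 107)) = 1/(56591/76705 - 68*(-158 + 107)) = 1/(56591/76705 - 68*(-51)) = 1/(56591/76705 + 3468) = 1/(266069531/76705) = 76705/266069531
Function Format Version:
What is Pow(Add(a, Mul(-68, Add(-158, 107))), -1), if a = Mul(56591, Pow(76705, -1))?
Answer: Rational(76705, 266069531) ≈ 0.00028829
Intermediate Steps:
a = Rational(56591, 76705) (a = Mul(56591, Rational(1, 76705)) = Rational(56591, 76705) ≈ 0.73777)
Pow(Add(a, Mul(-68, Add(-158, 107))), -1) = Pow(Add(Rational(56591, 76705), Mul(-68, Add(-158, 107))), -1) = Pow(Add(Rational(56591, 76705), Mul(-68, -51)), -1) = Pow(Add(Rational(56591, 76705), 3468), -1) = Pow(Rational(266069531, 76705), -1) = Rational(76705, 266069531)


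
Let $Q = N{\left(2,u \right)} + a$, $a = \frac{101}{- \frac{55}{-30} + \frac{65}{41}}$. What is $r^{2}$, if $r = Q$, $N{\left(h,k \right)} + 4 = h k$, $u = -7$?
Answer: $\frac{94245264}{707281} \approx 133.25$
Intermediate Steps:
$N{\left(h,k \right)} = -4 + h k$
$a = \frac{24846}{841}$ ($a = \frac{101}{\left(-55\right) \left(- \frac{1}{30}\right) + 65 \cdot \frac{1}{41}} = \frac{101}{\frac{11}{6} + \frac{65}{41}} = \frac{101}{\frac{841}{246}} = 101 \cdot \frac{246}{841} = \frac{24846}{841} \approx 29.543$)
$Q = \frac{9708}{841}$ ($Q = \left(-4 + 2 \left(-7\right)\right) + \frac{24846}{841} = \left(-4 - 14\right) + \frac{24846}{841} = -18 + \frac{24846}{841} = \frac{9708}{841} \approx 11.543$)
$r = \frac{9708}{841} \approx 11.543$
$r^{2} = \left(\frac{9708}{841}\right)^{2} = \frac{94245264}{707281}$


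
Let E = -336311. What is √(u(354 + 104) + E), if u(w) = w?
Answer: 3*I*√37317 ≈ 579.53*I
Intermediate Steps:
√(u(354 + 104) + E) = √((354 + 104) - 336311) = √(458 - 336311) = √(-335853) = 3*I*√37317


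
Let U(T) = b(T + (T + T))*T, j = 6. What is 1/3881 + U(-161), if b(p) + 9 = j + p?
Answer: 303672727/3881 ≈ 78246.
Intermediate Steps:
b(p) = -3 + p (b(p) = -9 + (6 + p) = -3 + p)
U(T) = T*(-3 + 3*T) (U(T) = (-3 + (T + (T + T)))*T = (-3 + (T + 2*T))*T = (-3 + 3*T)*T = T*(-3 + 3*T))
1/3881 + U(-161) = 1/3881 + 3*(-161)*(-1 - 161) = 1/3881 + 3*(-161)*(-162) = 1/3881 + 78246 = 303672727/3881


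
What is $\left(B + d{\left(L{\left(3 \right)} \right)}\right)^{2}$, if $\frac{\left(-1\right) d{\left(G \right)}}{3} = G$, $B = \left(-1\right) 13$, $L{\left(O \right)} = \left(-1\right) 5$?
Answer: $4$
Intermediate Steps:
$L{\left(O \right)} = -5$
$B = -13$
$d{\left(G \right)} = - 3 G$
$\left(B + d{\left(L{\left(3 \right)} \right)}\right)^{2} = \left(-13 - -15\right)^{2} = \left(-13 + 15\right)^{2} = 2^{2} = 4$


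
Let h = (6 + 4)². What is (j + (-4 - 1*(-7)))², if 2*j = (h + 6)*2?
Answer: 11881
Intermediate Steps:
h = 100 (h = 10² = 100)
j = 106 (j = ((100 + 6)*2)/2 = (106*2)/2 = (½)*212 = 106)
(j + (-4 - 1*(-7)))² = (106 + (-4 - 1*(-7)))² = (106 + (-4 + 7))² = (106 + 3)² = 109² = 11881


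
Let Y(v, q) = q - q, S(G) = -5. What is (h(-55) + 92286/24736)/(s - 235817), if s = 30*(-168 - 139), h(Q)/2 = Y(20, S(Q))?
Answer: -46143/3030493936 ≈ -1.5226e-5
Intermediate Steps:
Y(v, q) = 0
h(Q) = 0 (h(Q) = 2*0 = 0)
s = -9210 (s = 30*(-307) = -9210)
(h(-55) + 92286/24736)/(s - 235817) = (0 + 92286/24736)/(-9210 - 235817) = (0 + 92286*(1/24736))/(-245027) = (0 + 46143/12368)*(-1/245027) = (46143/12368)*(-1/245027) = -46143/3030493936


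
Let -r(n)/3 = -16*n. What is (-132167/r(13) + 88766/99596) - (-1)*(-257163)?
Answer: -3998812337725/15536976 ≈ -2.5737e+5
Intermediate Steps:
r(n) = 48*n (r(n) = -(-48)*n = 48*n)
(-132167/r(13) + 88766/99596) - (-1)*(-257163) = (-132167/(48*13) + 88766/99596) - (-1)*(-257163) = (-132167/624 + 88766*(1/99596)) - 1*257163 = (-132167*1/624 + 44383/49798) - 257163 = (-132167/624 + 44383/49798) - 257163 = -3276978637/15536976 - 257163 = -3998812337725/15536976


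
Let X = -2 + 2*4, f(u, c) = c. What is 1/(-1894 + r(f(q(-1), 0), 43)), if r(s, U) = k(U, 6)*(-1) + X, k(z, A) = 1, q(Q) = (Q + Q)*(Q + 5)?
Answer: -1/1889 ≈ -0.00052938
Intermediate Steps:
q(Q) = 2*Q*(5 + Q) (q(Q) = (2*Q)*(5 + Q) = 2*Q*(5 + Q))
X = 6 (X = -2 + 8 = 6)
r(s, U) = 5 (r(s, U) = 1*(-1) + 6 = -1 + 6 = 5)
1/(-1894 + r(f(q(-1), 0), 43)) = 1/(-1894 + 5) = 1/(-1889) = -1/1889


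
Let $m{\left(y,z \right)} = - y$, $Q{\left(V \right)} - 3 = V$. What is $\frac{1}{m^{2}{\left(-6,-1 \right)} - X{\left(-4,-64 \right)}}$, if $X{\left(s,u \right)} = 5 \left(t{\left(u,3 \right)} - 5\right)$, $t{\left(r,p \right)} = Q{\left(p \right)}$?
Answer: $\frac{1}{31} \approx 0.032258$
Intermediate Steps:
$Q{\left(V \right)} = 3 + V$
$t{\left(r,p \right)} = 3 + p$
$X{\left(s,u \right)} = 5$ ($X{\left(s,u \right)} = 5 \left(\left(3 + 3\right) - 5\right) = 5 \left(6 - 5\right) = 5 \cdot 1 = 5$)
$\frac{1}{m^{2}{\left(-6,-1 \right)} - X{\left(-4,-64 \right)}} = \frac{1}{\left(\left(-1\right) \left(-6\right)\right)^{2} - 5} = \frac{1}{6^{2} - 5} = \frac{1}{36 - 5} = \frac{1}{31}$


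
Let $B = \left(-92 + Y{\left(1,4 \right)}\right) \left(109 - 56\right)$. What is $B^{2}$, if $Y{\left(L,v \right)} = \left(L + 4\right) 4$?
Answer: $14561856$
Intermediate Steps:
$Y{\left(L,v \right)} = 16 + 4 L$ ($Y{\left(L,v \right)} = \left(4 + L\right) 4 = 16 + 4 L$)
$B = -3816$ ($B = \left(-92 + \left(16 + 4 \cdot 1\right)\right) \left(109 - 56\right) = \left(-92 + \left(16 + 4\right)\right) 53 = \left(-92 + 20\right) 53 = \left(-72\right) 53 = -3816$)
$B^{2} = \left(-3816\right)^{2} = 14561856$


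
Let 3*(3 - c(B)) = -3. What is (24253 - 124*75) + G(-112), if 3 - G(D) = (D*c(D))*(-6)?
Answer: 12268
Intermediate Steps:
c(B) = 4 (c(B) = 3 - ⅓*(-3) = 3 + 1 = 4)
G(D) = 3 + 24*D (G(D) = 3 - D*4*(-6) = 3 - 4*D*(-6) = 3 - (-24)*D = 3 + 24*D)
(24253 - 124*75) + G(-112) = (24253 - 124*75) + (3 + 24*(-112)) = (24253 - 9300) + (3 - 2688) = 14953 - 2685 = 12268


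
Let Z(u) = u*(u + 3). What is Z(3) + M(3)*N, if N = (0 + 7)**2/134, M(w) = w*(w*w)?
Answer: 3735/134 ≈ 27.873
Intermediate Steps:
Z(u) = u*(3 + u)
M(w) = w**3 (M(w) = w*w**2 = w**3)
N = 49/134 (N = 7**2*(1/134) = 49*(1/134) = 49/134 ≈ 0.36567)
Z(3) + M(3)*N = 3*(3 + 3) + 3**3*(49/134) = 3*6 + 27*(49/134) = 18 + 1323/134 = 3735/134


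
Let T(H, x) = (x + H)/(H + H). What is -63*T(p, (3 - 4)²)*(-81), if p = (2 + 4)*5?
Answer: 52731/20 ≈ 2636.6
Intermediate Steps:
p = 30 (p = 6*5 = 30)
T(H, x) = (H + x)/(2*H) (T(H, x) = (H + x)/((2*H)) = (H + x)*(1/(2*H)) = (H + x)/(2*H))
-63*T(p, (3 - 4)²)*(-81) = -63*(30 + (3 - 4)²)/(2*30)*(-81) = -63*(30 + (-1)²)/(2*30)*(-81) = -63*(30 + 1)/(2*30)*(-81) = -63*31/(2*30)*(-81) = -63*31/60*(-81) = -651/20*(-81) = 52731/20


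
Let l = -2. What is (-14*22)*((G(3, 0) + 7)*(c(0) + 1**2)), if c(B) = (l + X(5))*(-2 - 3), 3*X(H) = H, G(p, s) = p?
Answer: -24640/3 ≈ -8213.3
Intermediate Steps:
X(H) = H/3
c(B) = 5/3 (c(B) = (-2 + (1/3)*5)*(-2 - 3) = (-2 + 5/3)*(-5) = -1/3*(-5) = 5/3)
(-14*22)*((G(3, 0) + 7)*(c(0) + 1**2)) = (-14*22)*((3 + 7)*(5/3 + 1**2)) = -3080*(5/3 + 1) = -3080*8/3 = -308*80/3 = -24640/3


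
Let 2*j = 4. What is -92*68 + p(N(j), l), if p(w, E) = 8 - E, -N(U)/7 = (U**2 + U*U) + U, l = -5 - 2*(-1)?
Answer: -6245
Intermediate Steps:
j = 2 (j = (1/2)*4 = 2)
l = -3 (l = -5 + 2 = -3)
N(U) = -14*U**2 - 7*U (N(U) = -7*((U**2 + U*U) + U) = -7*((U**2 + U**2) + U) = -7*(2*U**2 + U) = -7*(U + 2*U**2) = -14*U**2 - 7*U)
-92*68 + p(N(j), l) = -92*68 + (8 - 1*(-3)) = -6256 + (8 + 3) = -6256 + 11 = -6245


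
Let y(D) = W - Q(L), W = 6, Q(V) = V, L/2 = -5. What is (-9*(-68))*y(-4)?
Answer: 9792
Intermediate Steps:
L = -10 (L = 2*(-5) = -10)
y(D) = 16 (y(D) = 6 - 1*(-10) = 6 + 10 = 16)
(-9*(-68))*y(-4) = -9*(-68)*16 = 612*16 = 9792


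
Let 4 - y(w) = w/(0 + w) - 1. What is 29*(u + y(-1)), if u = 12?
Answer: 464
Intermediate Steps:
y(w) = 4 (y(w) = 4 - (w/(0 + w) - 1) = 4 - (w/w - 1) = 4 - (1 - 1) = 4 - 1*0 = 4 + 0 = 4)
29*(u + y(-1)) = 29*(12 + 4) = 29*16 = 464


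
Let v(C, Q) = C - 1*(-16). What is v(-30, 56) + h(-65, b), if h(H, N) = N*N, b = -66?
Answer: 4342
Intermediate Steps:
v(C, Q) = 16 + C (v(C, Q) = C + 16 = 16 + C)
h(H, N) = N²
v(-30, 56) + h(-65, b) = (16 - 30) + (-66)² = -14 + 4356 = 4342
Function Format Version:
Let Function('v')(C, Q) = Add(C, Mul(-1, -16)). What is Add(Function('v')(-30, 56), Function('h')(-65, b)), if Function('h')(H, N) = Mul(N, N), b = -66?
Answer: 4342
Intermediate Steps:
Function('v')(C, Q) = Add(16, C) (Function('v')(C, Q) = Add(C, 16) = Add(16, C))
Function('h')(H, N) = Pow(N, 2)
Add(Function('v')(-30, 56), Function('h')(-65, b)) = Add(Add(16, -30), Pow(-66, 2)) = Add(-14, 4356) = 4342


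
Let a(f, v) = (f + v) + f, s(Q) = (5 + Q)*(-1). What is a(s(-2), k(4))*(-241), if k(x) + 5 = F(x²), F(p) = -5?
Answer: 3856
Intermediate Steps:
s(Q) = -5 - Q
k(x) = -10 (k(x) = -5 - 5 = -10)
a(f, v) = v + 2*f
a(s(-2), k(4))*(-241) = (-10 + 2*(-5 - 1*(-2)))*(-241) = (-10 + 2*(-5 + 2))*(-241) = (-10 + 2*(-3))*(-241) = (-10 - 6)*(-241) = -16*(-241) = 3856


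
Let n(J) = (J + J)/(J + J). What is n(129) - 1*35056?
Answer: -35055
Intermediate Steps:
n(J) = 1 (n(J) = (2*J)/((2*J)) = (2*J)*(1/(2*J)) = 1)
n(129) - 1*35056 = 1 - 1*35056 = 1 - 35056 = -35055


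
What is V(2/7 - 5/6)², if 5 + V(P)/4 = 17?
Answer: 2304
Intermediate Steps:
V(P) = 48 (V(P) = -20 + 4*17 = -20 + 68 = 48)
V(2/7 - 5/6)² = 48² = 2304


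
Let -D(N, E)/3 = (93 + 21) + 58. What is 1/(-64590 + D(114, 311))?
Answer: -1/65106 ≈ -1.5360e-5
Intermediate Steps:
D(N, E) = -516 (D(N, E) = -3*((93 + 21) + 58) = -3*(114 + 58) = -3*172 = -516)
1/(-64590 + D(114, 311)) = 1/(-64590 - 516) = 1/(-65106) = -1/65106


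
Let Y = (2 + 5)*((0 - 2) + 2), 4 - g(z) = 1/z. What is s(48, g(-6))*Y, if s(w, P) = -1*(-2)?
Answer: 0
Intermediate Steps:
g(z) = 4 - 1/z
s(w, P) = 2
Y = 0 (Y = 7*(-2 + 2) = 7*0 = 0)
s(48, g(-6))*Y = 2*0 = 0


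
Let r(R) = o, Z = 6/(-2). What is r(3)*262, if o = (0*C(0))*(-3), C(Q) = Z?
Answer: 0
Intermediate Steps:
Z = -3 (Z = 6*(-½) = -3)
C(Q) = -3
o = 0 (o = (0*(-3))*(-3) = 0*(-3) = 0)
r(R) = 0
r(3)*262 = 0*262 = 0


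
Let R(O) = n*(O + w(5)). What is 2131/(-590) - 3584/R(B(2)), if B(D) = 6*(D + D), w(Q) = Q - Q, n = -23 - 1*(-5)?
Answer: 74623/15930 ≈ 4.6844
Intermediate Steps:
n = -18 (n = -23 + 5 = -18)
w(Q) = 0
B(D) = 12*D (B(D) = 6*(2*D) = 12*D)
R(O) = -18*O (R(O) = -18*(O + 0) = -18*O)
2131/(-590) - 3584/R(B(2)) = 2131/(-590) - 3584/((-216*2)) = 2131*(-1/590) - 3584/((-18*24)) = -2131/590 - 3584/(-432) = -2131/590 - 3584*(-1/432) = -2131/590 + 224/27 = 74623/15930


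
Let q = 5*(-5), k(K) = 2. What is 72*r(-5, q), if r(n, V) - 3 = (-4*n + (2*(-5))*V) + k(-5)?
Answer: 19800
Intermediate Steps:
q = -25
r(n, V) = 5 - 10*V - 4*n (r(n, V) = 3 + ((-4*n + (2*(-5))*V) + 2) = 3 + ((-4*n - 10*V) + 2) = 3 + ((-10*V - 4*n) + 2) = 3 + (2 - 10*V - 4*n) = 5 - 10*V - 4*n)
72*r(-5, q) = 72*(5 - 10*(-25) - 4*(-5)) = 72*(5 + 250 + 20) = 72*275 = 19800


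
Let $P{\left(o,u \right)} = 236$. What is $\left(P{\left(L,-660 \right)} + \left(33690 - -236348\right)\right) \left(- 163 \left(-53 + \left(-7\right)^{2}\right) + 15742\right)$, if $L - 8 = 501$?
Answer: $4430871956$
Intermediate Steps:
$L = 509$ ($L = 8 + 501 = 509$)
$\left(P{\left(L,-660 \right)} + \left(33690 - -236348\right)\right) \left(- 163 \left(-53 + \left(-7\right)^{2}\right) + 15742\right) = \left(236 + \left(33690 - -236348\right)\right) \left(- 163 \left(-53 + \left(-7\right)^{2}\right) + 15742\right) = \left(236 + \left(33690 + 236348\right)\right) \left(- 163 \left(-53 + 49\right) + 15742\right) = \left(236 + 270038\right) \left(\left(-163\right) \left(-4\right) + 15742\right) = 270274 \left(652 + 15742\right) = 270274 \cdot 16394 = 4430871956$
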